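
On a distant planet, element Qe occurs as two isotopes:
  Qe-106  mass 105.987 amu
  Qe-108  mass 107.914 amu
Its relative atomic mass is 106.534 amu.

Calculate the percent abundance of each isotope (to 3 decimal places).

Qe-106: 71.614%, Qe-108: 28.386%

Let x be the fractional abundance of Qe-106; then Qe-108 has abundance 1 − x.
105.987·x + 107.914·(1 − x) = 106.534
(105.987 − 107.914)·x = 106.534 − 107.914
x = -1.380 / -1.927 = 0.71614 → 71.614% Qe-106, 28.386% Qe-108.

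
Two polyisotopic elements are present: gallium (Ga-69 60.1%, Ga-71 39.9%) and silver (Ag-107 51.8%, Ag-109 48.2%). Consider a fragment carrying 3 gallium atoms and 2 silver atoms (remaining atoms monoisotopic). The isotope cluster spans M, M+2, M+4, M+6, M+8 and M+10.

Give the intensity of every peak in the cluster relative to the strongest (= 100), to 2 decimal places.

Gallium pattern (n=3): 0.2170818 : 0.4323576 : 0.2870394 : 0.0635212
Silver pattern (n=2): 0.268324 : 0.499352 : 0.232324
Convolve the two distributions (both contribute in 2-u steps):
  M: 0.2170818×0.268324 = 0.058248
  M+2: 0.2170818×0.499352 + 0.4323576×0.268324 = 0.224412
  M+4: 0.2170818×0.232324 + 0.4323576×0.499352 + 0.2870394×0.268324 = 0.343352
  M+6: 0.4323576×0.232324 + 0.2870394×0.499352 + 0.0635212×0.268324 = 0.260825
  M+8: 0.2870394×0.232324 + 0.0635212×0.499352 = 0.098406
  M+10: 0.0635212×0.232324 = 0.014757
Scale to base peak (0.343352) = 100: 16.96 : 65.36 : 100.00 : 75.96 : 28.66 : 4.30

16.96 : 65.36 : 100.00 : 75.96 : 28.66 : 4.30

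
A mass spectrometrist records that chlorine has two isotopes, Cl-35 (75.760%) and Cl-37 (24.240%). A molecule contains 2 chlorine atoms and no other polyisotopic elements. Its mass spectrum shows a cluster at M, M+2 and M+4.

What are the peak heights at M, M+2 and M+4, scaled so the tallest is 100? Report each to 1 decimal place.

Each Cl atom is independently Cl-35 (p = 0.75760) or Cl-37 (q = 0.24240); the cluster is the binomial expansion (p + q)^2.
P(M) = 0.75760^2 = 0.573958
P(M+2) = 2 × 0.75760^1 × 0.24240^1 = 0.367284
P(M+4) = 0.24240^2 = 0.058758
The M peak is largest (0.573958); scaling to 100 gives 100.0 : 64.0 : 10.2.

100.0 : 64.0 : 10.2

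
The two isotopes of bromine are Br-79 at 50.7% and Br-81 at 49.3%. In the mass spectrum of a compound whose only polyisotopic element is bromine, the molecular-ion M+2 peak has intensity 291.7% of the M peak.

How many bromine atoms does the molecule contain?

The M+2/M ratio from n Br atoms is n · q/p = n · 0.493/0.507.
n = 2.917 × 0.507/0.493 = 3.00 ≈ 3

3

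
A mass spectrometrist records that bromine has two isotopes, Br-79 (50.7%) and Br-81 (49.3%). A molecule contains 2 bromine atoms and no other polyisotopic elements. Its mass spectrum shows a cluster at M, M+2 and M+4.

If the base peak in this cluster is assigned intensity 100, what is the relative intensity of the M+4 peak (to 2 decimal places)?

Term probabilities: M 0.2570, M+2 0.4999, M+4 0.2430. Base peak = M+2.
P(M+2) = C(2,1) × 0.507^1 × 0.493^1 = 2 × 0.5070 × 0.4930 = 0.499902 (base)
P(M+4) = C(2,2) × 0.507^0 × 0.493^2 = 1 × 1.0000 × 0.243049 = 0.243049
Relative intensity = 0.243049 / 0.499902 × 100 = 48.62

48.62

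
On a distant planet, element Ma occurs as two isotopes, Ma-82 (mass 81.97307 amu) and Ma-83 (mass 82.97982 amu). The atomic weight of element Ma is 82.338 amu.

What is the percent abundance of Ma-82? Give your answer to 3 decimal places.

63.752%

With x = fraction of Ma-82 (so Ma-83 is 1 − x):
81.97307·x + 82.97982·(1 − x) = 82.338
(81.97307 − 82.97982)·x = 82.338 − 82.97982
x = -0.64182 / -1.00675 = 0.63752 → 63.752% Ma-82, 36.248% Ma-83.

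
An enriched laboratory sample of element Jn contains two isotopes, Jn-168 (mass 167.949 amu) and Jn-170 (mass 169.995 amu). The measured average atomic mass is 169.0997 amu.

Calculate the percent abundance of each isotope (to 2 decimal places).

Let x be the fractional abundance of Jn-168; then Jn-170 has abundance 1 − x.
167.949·x + 169.995·(1 − x) = 169.0997
(167.949 − 169.995)·x = 169.0997 − 169.995
x = -0.8953 / -2.046 = 0.43759 → 43.76% Jn-168, 56.24% Jn-170.

Jn-168: 43.76%, Jn-170: 56.24%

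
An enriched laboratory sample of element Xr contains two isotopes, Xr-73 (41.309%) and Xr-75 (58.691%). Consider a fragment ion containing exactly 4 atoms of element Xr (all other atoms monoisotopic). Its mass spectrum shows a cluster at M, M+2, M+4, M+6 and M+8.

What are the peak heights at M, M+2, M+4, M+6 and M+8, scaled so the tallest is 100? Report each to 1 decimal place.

8.3 : 46.9 : 100.0 : 94.7 : 33.6

Expanding (0.41309 + 0.58691)^4:
P(M) = 0.41309^4 = 0.029119
P(M+2) = 4 × 0.41309^3 × 0.58691^1 = 0.165488
P(M+4) = 6 × 0.41309^2 × 0.58691^2 = 0.352682
P(M+6) = 4 × 0.41309^1 × 0.58691^3 = 0.334056
P(M+8) = 0.58691^4 = 0.118655
The M+4 peak is largest (0.352682); scaling to 100 gives 8.3 : 46.9 : 100.0 : 94.7 : 33.6.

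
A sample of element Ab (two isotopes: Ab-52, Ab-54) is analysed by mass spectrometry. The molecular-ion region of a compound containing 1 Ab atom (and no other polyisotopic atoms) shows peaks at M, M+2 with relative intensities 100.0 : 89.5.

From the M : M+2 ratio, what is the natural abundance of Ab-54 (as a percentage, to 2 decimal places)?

47.23%

Write p for the Ab-52 fraction. I(M+2)/I(M) = [C(1,1)·p^0·(1−p)] / p^1 = 1·(1−p)/p = 89.5/100.0 = 0.8950
(1−p)/p = 0.8950/1 = 0.8950  ⇒  p = 1/(1 + 0.8950) = 0.5277
Ab-52: 52.77%, Ab-54: 47.23%.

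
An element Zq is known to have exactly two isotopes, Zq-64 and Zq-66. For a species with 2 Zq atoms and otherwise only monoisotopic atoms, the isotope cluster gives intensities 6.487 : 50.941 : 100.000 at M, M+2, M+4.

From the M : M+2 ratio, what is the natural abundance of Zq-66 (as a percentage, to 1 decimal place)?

Write p for the Zq-64 fraction. I(M+2)/I(M) = [C(2,1)·p^1·(1−p)] / p^2 = 2·(1−p)/p = 50.941/6.487 = 7.8528
(1−p)/p = 7.8528/2 = 3.9264  ⇒  p = 1/(1 + 3.9264) = 0.2030
Zq-64: 20.3%, Zq-66: 79.7%.

79.7%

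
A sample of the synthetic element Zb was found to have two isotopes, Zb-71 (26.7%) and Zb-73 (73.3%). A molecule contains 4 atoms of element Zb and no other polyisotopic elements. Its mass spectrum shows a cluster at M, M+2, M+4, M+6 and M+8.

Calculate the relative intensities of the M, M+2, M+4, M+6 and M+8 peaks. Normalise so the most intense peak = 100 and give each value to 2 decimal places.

Expanding (0.267 + 0.733)^4:
P(M) = 0.267^4 = 0.005082
P(M+2) = 4 × 0.267^3 × 0.733^1 = 0.055808
P(M+4) = 6 × 0.267^2 × 0.733^2 = 0.229817
P(M+6) = 4 × 0.267^1 × 0.733^3 = 0.420613
P(M+8) = 0.733^4 = 0.288679
The M+6 peak is largest (0.420613); scaling to 100 gives 1.21 : 13.27 : 54.64 : 100.00 : 68.63.

1.21 : 13.27 : 54.64 : 100.00 : 68.63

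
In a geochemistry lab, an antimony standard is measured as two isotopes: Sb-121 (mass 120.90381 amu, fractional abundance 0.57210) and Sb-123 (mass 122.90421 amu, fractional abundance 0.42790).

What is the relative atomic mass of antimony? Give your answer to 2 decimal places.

121.76 amu

Weight each isotope mass by its fractional abundance: 0.57210 × 120.90381 + 0.42790 × 122.90421
= 69.169070 + 52.590711 = 121.759781 amu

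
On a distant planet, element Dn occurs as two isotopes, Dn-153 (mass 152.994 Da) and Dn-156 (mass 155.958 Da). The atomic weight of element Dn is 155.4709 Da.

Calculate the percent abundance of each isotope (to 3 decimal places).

With x = fraction of Dn-153 (so Dn-156 is 1 − x):
152.994·x + 155.958·(1 − x) = 155.4709
(152.994 − 155.958)·x = 155.4709 − 155.958
x = -0.4871 / -2.964 = 0.16434 → 16.434% Dn-153, 83.566% Dn-156.

Dn-153: 16.434%, Dn-156: 83.566%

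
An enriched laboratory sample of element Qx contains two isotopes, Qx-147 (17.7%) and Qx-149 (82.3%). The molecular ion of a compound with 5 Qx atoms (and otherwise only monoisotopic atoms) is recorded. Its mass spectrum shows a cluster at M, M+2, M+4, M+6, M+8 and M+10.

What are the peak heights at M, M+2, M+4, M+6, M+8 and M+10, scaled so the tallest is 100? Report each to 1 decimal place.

Expanding (0.177 + 0.823)^5:
P(M) = 0.177^5 = 0.000174
P(M+2) = 5 × 0.177^4 × 0.823^1 = 0.004039
P(M+4) = 10 × 0.177^3 × 0.823^2 = 0.037559
P(M+6) = 10 × 0.177^2 × 0.823^3 = 0.174641
P(M+8) = 5 × 0.177^1 × 0.823^4 = 0.406015
P(M+10) = 0.823^5 = 0.377571
The M+8 peak is largest (0.406015); scaling to 100 gives 0.0 : 1.0 : 9.3 : 43.0 : 100.0 : 93.0.

0.0 : 1.0 : 9.3 : 43.0 : 100.0 : 93.0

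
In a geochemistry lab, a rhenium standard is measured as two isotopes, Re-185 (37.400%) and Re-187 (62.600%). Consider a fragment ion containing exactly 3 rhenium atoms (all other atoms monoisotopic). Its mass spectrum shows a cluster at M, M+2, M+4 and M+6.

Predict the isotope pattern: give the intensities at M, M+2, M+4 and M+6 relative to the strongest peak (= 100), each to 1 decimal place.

11.9 : 59.7 : 100.0 : 55.8

The 3 Re atoms are independent, so intensities follow the terms of (0.37400 + 0.62600)^3.
P(M) = 0.37400^3 = 0.052314
P(M+2) = 3 × 0.37400^2 × 0.62600^1 = 0.262687
P(M+4) = 3 × 0.37400^1 × 0.62600^2 = 0.439685
P(M+6) = 0.62600^3 = 0.245314
The M+4 peak is largest (0.439685); scaling to 100 gives 11.9 : 59.7 : 100.0 : 55.8.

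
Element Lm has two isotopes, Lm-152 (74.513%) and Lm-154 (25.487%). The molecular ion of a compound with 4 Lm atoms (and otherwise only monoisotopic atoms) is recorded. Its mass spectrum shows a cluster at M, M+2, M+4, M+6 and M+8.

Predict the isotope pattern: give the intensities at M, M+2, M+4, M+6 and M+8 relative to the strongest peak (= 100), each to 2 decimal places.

Expanding (0.74513 + 0.25487)^4:
P(M) = 0.74513^4 = 0.308268
P(M+2) = 4 × 0.74513^3 × 0.25487^1 = 0.421769
P(M+4) = 6 × 0.74513^2 × 0.25487^2 = 0.216398
P(M+6) = 4 × 0.74513^1 × 0.25487^3 = 0.049346
P(M+8) = 0.25487^4 = 0.004220
The M+2 peak is largest (0.421769); scaling to 100 gives 73.09 : 100.00 : 51.31 : 11.70 : 1.00.

73.09 : 100.00 : 51.31 : 11.70 : 1.00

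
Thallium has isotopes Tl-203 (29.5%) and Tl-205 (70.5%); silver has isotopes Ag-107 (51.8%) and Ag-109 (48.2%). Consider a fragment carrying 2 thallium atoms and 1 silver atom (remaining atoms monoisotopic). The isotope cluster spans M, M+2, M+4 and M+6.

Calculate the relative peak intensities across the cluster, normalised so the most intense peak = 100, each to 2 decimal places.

9.84 : 56.21 : 100.00 : 52.31

Thallium pattern (n=2): 0.087025 : 0.41595 : 0.497025
Silver pattern (n=1): 0.5180 : 0.4820
Convolve the two distributions (both contribute in 2-u steps):
  M: 0.087025×0.5180 = 0.045079
  M+2: 0.087025×0.4820 + 0.41595×0.5180 = 0.257408
  M+4: 0.41595×0.4820 + 0.497025×0.5180 = 0.457947
  M+6: 0.497025×0.4820 = 0.239566
Scale to base peak (0.457947) = 100: 9.84 : 56.21 : 100.00 : 52.31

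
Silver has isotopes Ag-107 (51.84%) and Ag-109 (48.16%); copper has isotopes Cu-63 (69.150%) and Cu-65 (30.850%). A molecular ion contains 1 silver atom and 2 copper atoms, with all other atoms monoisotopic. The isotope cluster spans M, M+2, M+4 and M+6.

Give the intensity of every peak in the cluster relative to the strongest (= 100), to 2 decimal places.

Silver pattern (n=1): 0.5184 : 0.4816
Copper pattern (n=2): 0.47817225 : 0.4266555 : 0.09517225
Convolve the two distributions (both contribute in 2-u steps):
  M: 0.5184×0.47817225 = 0.247884
  M+2: 0.5184×0.4266555 + 0.4816×0.47817225 = 0.451466
  M+4: 0.5184×0.09517225 + 0.4816×0.4266555 = 0.254815
  M+6: 0.4816×0.09517225 = 0.045835
Scale to base peak (0.451466) = 100: 54.91 : 100.00 : 56.44 : 10.15

54.91 : 100.00 : 56.44 : 10.15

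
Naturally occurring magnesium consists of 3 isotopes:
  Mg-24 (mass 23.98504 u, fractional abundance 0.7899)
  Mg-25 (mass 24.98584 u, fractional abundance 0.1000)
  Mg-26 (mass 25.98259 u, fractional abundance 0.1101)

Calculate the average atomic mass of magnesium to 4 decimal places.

24.3051 u

Average mass = Σ (abundance × isotope mass) = 0.7899 × 23.98504 + 0.1000 × 24.98584 + 0.1101 × 25.98259
= 18.945783 + 2.498584 + 2.860683 = 24.305050 u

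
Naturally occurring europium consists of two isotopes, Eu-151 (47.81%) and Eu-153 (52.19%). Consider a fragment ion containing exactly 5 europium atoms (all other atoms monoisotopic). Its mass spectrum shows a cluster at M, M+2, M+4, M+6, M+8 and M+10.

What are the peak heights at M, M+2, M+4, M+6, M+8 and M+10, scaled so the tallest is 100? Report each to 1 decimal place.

7.7 : 42.0 : 91.6 : 100.0 : 54.6 : 11.9

Expanding (0.4781 + 0.5219)^5:
P(M) = 0.4781^5 = 0.024980
P(M+2) = 5 × 0.4781^4 × 0.5219^1 = 0.136343
P(M+4) = 10 × 0.4781^3 × 0.5219^2 = 0.297667
P(M+6) = 10 × 0.4781^2 × 0.5219^3 = 0.324937
P(M+8) = 5 × 0.4781^1 × 0.5219^4 = 0.177353
P(M+10) = 0.5219^5 = 0.038720
The M+6 peak is largest (0.324937); scaling to 100 gives 7.7 : 42.0 : 91.6 : 100.0 : 54.6 : 11.9.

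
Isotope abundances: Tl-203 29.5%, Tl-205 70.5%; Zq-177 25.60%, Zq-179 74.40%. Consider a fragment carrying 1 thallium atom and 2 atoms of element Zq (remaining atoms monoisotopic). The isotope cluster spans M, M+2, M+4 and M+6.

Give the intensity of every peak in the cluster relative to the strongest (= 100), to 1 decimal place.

Thallium pattern (n=1): 0.2950 : 0.7050
Element Zq pattern (n=2): 0.065536 : 0.380928 : 0.553536
Convolve the two distributions (both contribute in 2-u steps):
  M: 0.2950×0.065536 = 0.019333
  M+2: 0.2950×0.380928 + 0.7050×0.065536 = 0.158577
  M+4: 0.2950×0.553536 + 0.7050×0.380928 = 0.431847
  M+6: 0.7050×0.553536 = 0.390243
Scale to base peak (0.431847) = 100: 4.5 : 36.7 : 100.0 : 90.4

4.5 : 36.7 : 100.0 : 90.4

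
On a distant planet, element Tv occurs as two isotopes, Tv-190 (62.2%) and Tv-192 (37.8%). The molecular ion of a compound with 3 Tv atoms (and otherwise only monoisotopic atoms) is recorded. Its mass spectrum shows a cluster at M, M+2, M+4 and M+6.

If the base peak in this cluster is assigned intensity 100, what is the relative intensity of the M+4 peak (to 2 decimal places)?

60.77

Term probabilities: M 0.2406, M+2 0.4387, M+4 0.2666, M+6 0.0540. Base peak = M+2.
P(M+2) = C(3,1) × 0.622^2 × 0.378^1 = 3 × 0.386884 × 0.3780 = 0.438726 (base)
P(M+4) = C(3,2) × 0.622^1 × 0.378^2 = 3 × 0.6220 × 0.142884 = 0.266622
Relative intensity = 0.266622 / 0.438726 × 100 = 60.77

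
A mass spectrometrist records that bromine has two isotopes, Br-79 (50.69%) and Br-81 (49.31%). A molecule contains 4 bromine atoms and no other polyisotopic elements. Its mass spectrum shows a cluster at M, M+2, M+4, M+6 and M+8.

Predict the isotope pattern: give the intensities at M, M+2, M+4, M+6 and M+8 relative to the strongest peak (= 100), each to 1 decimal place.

Each Br atom is independently Br-79 (p = 0.5069) or Br-81 (q = 0.4931); the cluster is the binomial expansion (p + q)^4.
P(M) = 0.5069^4 = 0.066022
P(M+2) = 4 × 0.5069^3 × 0.4931^1 = 0.256899
P(M+4) = 6 × 0.5069^2 × 0.4931^2 = 0.374857
P(M+6) = 4 × 0.5069^1 × 0.4931^3 = 0.243101
P(M+8) = 0.4931^4 = 0.059121
The M+4 peak is largest (0.374857); scaling to 100 gives 17.6 : 68.5 : 100.0 : 64.9 : 15.8.

17.6 : 68.5 : 100.0 : 64.9 : 15.8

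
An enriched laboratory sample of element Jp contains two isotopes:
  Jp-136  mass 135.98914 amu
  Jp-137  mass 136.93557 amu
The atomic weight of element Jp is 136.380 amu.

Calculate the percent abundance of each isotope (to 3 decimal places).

Jp-136: 58.702%, Jp-137: 41.298%

With x = fraction of Jp-136 (so Jp-137 is 1 − x):
135.98914·x + 136.93557·(1 − x) = 136.380
(135.98914 − 136.93557)·x = 136.380 − 136.93557
x = -0.55557 / -0.94643 = 0.58702 → 58.702% Jp-136, 41.298% Jp-137.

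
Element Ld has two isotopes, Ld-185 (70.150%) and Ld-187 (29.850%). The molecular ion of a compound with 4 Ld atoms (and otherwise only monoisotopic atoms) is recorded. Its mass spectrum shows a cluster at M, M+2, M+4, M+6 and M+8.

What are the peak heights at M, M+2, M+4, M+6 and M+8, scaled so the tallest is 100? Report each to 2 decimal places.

Each Ld atom is independently Ld-185 (p = 0.70150) or Ld-187 (q = 0.29850); the cluster is the binomial expansion (p + q)^4.
P(M) = 0.70150^4 = 0.242165
P(M+2) = 4 × 0.70150^3 × 0.29850^1 = 0.412180
P(M+4) = 6 × 0.70150^2 × 0.29850^2 = 0.263085
P(M+6) = 4 × 0.70150^1 × 0.29850^3 = 0.074631
P(M+8) = 0.29850^4 = 0.007939
The M+2 peak is largest (0.412180); scaling to 100 gives 58.75 : 100.00 : 63.83 : 18.11 : 1.93.

58.75 : 100.00 : 63.83 : 18.11 : 1.93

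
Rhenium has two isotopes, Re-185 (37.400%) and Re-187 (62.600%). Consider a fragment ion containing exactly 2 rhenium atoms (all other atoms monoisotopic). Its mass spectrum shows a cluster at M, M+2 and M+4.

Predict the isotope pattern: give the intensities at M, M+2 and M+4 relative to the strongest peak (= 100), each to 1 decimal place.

Expanding (0.37400 + 0.62600)^2:
P(M) = 0.37400^2 = 0.139876
P(M+2) = 2 × 0.37400^1 × 0.62600^1 = 0.468248
P(M+4) = 0.62600^2 = 0.391876
The M+2 peak is largest (0.468248); scaling to 100 gives 29.9 : 100.0 : 83.7.

29.9 : 100.0 : 83.7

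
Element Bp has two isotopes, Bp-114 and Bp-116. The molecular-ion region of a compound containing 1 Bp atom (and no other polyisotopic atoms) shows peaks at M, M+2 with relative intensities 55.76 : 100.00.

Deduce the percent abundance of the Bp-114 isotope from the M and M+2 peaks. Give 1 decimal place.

If p is the fraction of Bp that is Bp-114, then I(M+2)/I(M) = [C(1,1)·p^0·(1−p)] / p^1 = 1·(1−p)/p = 100.00/55.76 = 1.7934
(1−p)/p = 1.7934/1 = 1.7934  ⇒  p = 1/(1 + 1.7934) = 0.3580
Bp-114: 35.8%, Bp-116: 64.2%.

35.8%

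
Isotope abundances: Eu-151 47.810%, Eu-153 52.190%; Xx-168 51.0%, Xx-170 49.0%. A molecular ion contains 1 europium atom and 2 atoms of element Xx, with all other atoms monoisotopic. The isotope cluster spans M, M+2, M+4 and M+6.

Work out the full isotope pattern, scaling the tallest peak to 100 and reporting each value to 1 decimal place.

33.1 : 99.8 : 100.0 : 33.4

Europium pattern (n=1): 0.4781 : 0.5219
Element Xx pattern (n=2): 0.2601 : 0.4998 : 0.2401
Convolve the two distributions (both contribute in 2-u steps):
  M: 0.4781×0.2601 = 0.124354
  M+2: 0.4781×0.4998 + 0.5219×0.2601 = 0.374701
  M+4: 0.4781×0.2401 + 0.5219×0.4998 = 0.375637
  M+6: 0.5219×0.2401 = 0.125308
Scale to base peak (0.375637) = 100: 33.1 : 99.8 : 100.0 : 33.4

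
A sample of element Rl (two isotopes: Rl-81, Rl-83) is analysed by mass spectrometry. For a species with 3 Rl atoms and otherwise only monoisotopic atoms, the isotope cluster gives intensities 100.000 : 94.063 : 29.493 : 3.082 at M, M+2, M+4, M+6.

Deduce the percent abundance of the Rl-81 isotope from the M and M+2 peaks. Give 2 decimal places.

Write p for the Rl-81 fraction. I(M+2)/I(M) = [C(3,1)·p^2·(1−p)] / p^3 = 3·(1−p)/p = 94.063/100.000 = 0.9406
(1−p)/p = 0.9406/3 = 0.3135  ⇒  p = 1/(1 + 0.3135) = 0.7613
Rl-81: 76.13%, Rl-83: 23.87%.

76.13%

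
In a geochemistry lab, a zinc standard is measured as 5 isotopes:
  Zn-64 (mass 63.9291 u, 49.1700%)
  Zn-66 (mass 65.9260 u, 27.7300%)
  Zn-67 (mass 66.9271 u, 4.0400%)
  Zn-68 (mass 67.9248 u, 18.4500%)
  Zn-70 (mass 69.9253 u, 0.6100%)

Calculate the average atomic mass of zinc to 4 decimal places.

65.3777 u

Weight each isotope mass by its fractional abundance: 0.491700 × 63.9291 + 0.277300 × 65.9260 + 0.040400 × 66.9271 + 0.184500 × 67.9248 + 0.006100 × 69.9253
= 31.43394 + 18.28128 + 2.70385 + 12.53213 + 0.42654 = 65.37774 u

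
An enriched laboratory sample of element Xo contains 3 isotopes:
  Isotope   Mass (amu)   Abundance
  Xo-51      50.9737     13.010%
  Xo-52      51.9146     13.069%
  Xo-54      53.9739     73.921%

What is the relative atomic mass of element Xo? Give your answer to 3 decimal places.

53.314 amu

Average mass = Σ (abundance × isotope mass) = 0.13010 × 50.9737 + 0.13069 × 51.9146 + 0.73921 × 53.9739
= 6.63168 + 6.78472 + 39.89805 = 53.31445 amu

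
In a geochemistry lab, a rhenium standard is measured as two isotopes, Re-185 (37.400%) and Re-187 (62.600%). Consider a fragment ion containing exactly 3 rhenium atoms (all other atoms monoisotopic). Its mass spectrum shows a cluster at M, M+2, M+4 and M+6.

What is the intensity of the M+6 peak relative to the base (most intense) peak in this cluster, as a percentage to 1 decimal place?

55.8%

Term probabilities: M 0.0523, M+2 0.2627, M+4 0.4397, M+6 0.2453. Base peak = M+4.
P(M+4) = C(3,2) × 0.37400^1 × 0.62600^2 = 3 × 0.3740 × 0.391876 = 0.439685 (base)
P(M+6) = C(3,3) × 0.37400^0 × 0.62600^3 = 1 × 1.0000 × 0.24531438 = 0.245314
Relative intensity = 0.245314 / 0.439685 × 100 = 55.8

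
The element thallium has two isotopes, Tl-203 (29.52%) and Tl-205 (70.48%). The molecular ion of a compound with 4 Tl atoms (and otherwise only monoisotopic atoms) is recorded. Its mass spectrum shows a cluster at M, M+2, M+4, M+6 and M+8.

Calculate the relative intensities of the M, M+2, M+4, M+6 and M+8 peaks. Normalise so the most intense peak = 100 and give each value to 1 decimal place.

1.8 : 17.5 : 62.8 : 100.0 : 59.7

Each Tl atom is independently Tl-203 (p = 0.2952) or Tl-205 (q = 0.7048); the cluster is the binomial expansion (p + q)^4.
P(M) = 0.2952^4 = 0.007594
P(M+2) = 4 × 0.2952^3 × 0.7048^1 = 0.072523
P(M+4) = 6 × 0.2952^2 × 0.7048^2 = 0.259726
P(M+6) = 4 × 0.2952^1 × 0.7048^3 = 0.413403
P(M+8) = 0.7048^4 = 0.246754
The M+6 peak is largest (0.413403); scaling to 100 gives 1.8 : 17.5 : 62.8 : 100.0 : 59.7.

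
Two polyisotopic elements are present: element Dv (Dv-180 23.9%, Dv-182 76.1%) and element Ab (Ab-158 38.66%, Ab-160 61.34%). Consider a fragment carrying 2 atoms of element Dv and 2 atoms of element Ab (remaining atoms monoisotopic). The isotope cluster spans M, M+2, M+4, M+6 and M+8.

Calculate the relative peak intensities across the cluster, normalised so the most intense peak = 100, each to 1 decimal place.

Element Dv pattern (n=2): 0.057121 : 0.363758 : 0.579121
Element Ab pattern (n=2): 0.14945956 : 0.47428088 : 0.37625956
Convolve the two distributions (both contribute in 2-u steps):
  M: 0.057121×0.14945956 = 0.008537
  M+2: 0.057121×0.47428088 + 0.363758×0.14945956 = 0.081459
  M+4: 0.057121×0.37625956 + 0.363758×0.47428088 + 0.579121×0.14945956 = 0.280571
  M+6: 0.363758×0.37625956 + 0.579121×0.47428088 = 0.411533
  M+8: 0.579121×0.37625956 = 0.217900
Scale to base peak (0.411533) = 100: 2.1 : 19.8 : 68.2 : 100.0 : 52.9

2.1 : 19.8 : 68.2 : 100.0 : 52.9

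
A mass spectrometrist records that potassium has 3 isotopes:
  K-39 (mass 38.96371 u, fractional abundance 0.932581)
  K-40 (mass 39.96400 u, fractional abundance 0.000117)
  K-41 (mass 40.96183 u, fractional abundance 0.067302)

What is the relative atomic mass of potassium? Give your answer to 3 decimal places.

39.098 u

The abundance-weighted mean is 0.932581 × 38.96371 + 0.000117 × 39.96400 + 0.067302 × 40.96183
= 36.336816 + 0.004676 + 2.756813 = 39.098305 u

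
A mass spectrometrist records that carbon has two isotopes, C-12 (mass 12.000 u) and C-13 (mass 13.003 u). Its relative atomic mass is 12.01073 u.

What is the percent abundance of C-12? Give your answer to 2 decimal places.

98.93%

With x = fraction of C-12 (so C-13 is 1 − x):
12.000·x + 13.003·(1 − x) = 12.01073
(12.000 − 13.003)·x = 12.01073 − 13.003
x = -0.99227 / -1.003 = 0.98930 → 98.93% C-12, 1.07% C-13.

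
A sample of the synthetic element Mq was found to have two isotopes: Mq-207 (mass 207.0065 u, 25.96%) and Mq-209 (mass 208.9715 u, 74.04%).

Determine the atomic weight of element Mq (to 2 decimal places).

208.46 u

The abundance-weighted mean is 0.2596 × 207.0065 + 0.7404 × 208.9715
= 53.73889 + 154.72250 = 208.46139 u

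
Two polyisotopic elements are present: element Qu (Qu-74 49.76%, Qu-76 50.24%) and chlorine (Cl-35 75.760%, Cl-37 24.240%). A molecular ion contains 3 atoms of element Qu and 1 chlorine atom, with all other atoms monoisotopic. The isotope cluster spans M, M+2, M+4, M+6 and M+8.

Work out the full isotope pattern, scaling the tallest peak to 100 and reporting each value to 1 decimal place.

Element Qu pattern (n=3): 0.12320863 : 0.3731914 : 0.37679132 : 0.12680865
Chlorine pattern (n=1): 0.7576 : 0.2424
Convolve the two distributions (both contribute in 2-u steps):
  M: 0.12320863×0.7576 = 0.093343
  M+2: 0.12320863×0.2424 + 0.3731914×0.7576 = 0.312596
  M+4: 0.3731914×0.2424 + 0.37679132×0.7576 = 0.375919
  M+6: 0.37679132×0.2424 + 0.12680865×0.7576 = 0.187404
  M+8: 0.12680865×0.2424 = 0.030738
Scale to base peak (0.375919) = 100: 24.8 : 83.2 : 100.0 : 49.9 : 8.2

24.8 : 83.2 : 100.0 : 49.9 : 8.2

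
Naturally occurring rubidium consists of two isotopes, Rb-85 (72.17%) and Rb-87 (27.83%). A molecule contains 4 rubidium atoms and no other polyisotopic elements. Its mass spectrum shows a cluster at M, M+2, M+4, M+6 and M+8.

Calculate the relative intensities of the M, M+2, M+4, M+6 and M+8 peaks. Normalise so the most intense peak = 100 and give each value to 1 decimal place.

64.8 : 100.0 : 57.8 : 14.9 : 1.4

Expanding (0.7217 + 0.2783)^4:
P(M) = 0.7217^4 = 0.271286
P(M+2) = 4 × 0.7217^3 × 0.2783^1 = 0.418450
P(M+4) = 6 × 0.7217^2 × 0.2783^2 = 0.242042
P(M+6) = 4 × 0.7217^1 × 0.2783^3 = 0.062224
P(M+8) = 0.2783^4 = 0.005999
The M+2 peak is largest (0.418450); scaling to 100 gives 64.8 : 100.0 : 57.8 : 14.9 : 1.4.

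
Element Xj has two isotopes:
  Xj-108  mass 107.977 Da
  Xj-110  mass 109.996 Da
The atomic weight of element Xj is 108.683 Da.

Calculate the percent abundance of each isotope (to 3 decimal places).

Xj-108: 65.032%, Xj-110: 34.968%

Writing the weighted mean with unknown fraction x of Xj-108:
107.977·x + 109.996·(1 − x) = 108.683
(107.977 − 109.996)·x = 108.683 − 109.996
x = -1.313 / -2.019 = 0.65032 → 65.032% Xj-108, 34.968% Xj-110.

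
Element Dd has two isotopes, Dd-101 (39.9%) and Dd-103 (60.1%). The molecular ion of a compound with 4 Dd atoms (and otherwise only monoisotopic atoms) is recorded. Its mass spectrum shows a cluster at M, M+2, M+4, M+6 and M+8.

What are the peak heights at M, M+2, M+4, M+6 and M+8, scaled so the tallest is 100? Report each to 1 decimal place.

7.3 : 44.1 : 99.6 : 100.0 : 37.7

The 4 Dd atoms are independent, so intensities follow the terms of (0.399 + 0.601)^4.
P(M) = 0.399^4 = 0.025345
P(M+2) = 4 × 0.399^3 × 0.601^1 = 0.152705
P(M+4) = 6 × 0.399^2 × 0.601^2 = 0.345021
P(M+6) = 4 × 0.399^1 × 0.601^3 = 0.346463
P(M+8) = 0.601^4 = 0.130466
The M+6 peak is largest (0.346463); scaling to 100 gives 7.3 : 44.1 : 99.6 : 100.0 : 37.7.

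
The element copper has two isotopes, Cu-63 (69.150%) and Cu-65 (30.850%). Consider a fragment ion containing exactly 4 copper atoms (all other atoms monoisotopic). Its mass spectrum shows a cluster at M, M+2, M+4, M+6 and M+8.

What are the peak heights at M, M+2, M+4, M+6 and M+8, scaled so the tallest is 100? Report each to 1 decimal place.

56.0 : 100.0 : 66.9 : 19.9 : 2.2

Each Cu atom is independently Cu-63 (p = 0.69150) or Cu-65 (q = 0.30850); the cluster is the binomial expansion (p + q)^4.
P(M) = 0.69150^4 = 0.228649
P(M+2) = 4 × 0.69150^3 × 0.30850^1 = 0.408030
P(M+4) = 6 × 0.69150^2 × 0.30850^2 = 0.273052
P(M+6) = 4 × 0.69150^1 × 0.30850^3 = 0.081212
P(M+8) = 0.30850^4 = 0.009058
The M+2 peak is largest (0.408030); scaling to 100 gives 56.0 : 100.0 : 66.9 : 19.9 : 2.2.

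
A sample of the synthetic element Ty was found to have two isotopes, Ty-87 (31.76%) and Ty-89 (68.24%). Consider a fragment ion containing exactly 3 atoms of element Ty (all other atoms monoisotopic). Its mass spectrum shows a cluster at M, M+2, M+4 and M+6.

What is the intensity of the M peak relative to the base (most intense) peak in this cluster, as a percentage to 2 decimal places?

Term probabilities: M 0.0320, M+2 0.2065, M+4 0.4437, M+6 0.3178. Base peak = M+4.
P(M+4) = C(3,2) × 0.3176^1 × 0.6824^2 = 3 × 0.3176 × 0.46566976 = 0.443690 (base)
P(M) = C(3,0) × 0.3176^3 × 0.6824^0 = 1 × 0.03203624 × 1.0000 = 0.032036
Relative intensity = 0.032036 / 0.443690 × 100 = 7.22

7.22%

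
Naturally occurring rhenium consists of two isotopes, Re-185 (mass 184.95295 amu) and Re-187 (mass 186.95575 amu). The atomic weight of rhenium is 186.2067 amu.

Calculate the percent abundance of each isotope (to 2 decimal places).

Re-185: 37.40%, Re-187: 62.60%

With x = fraction of Re-185 (so Re-187 is 1 − x):
184.95295·x + 186.95575·(1 − x) = 186.2067
(184.95295 − 186.95575)·x = 186.2067 − 186.95575
x = -0.74905 / -2.00280 = 0.37400 → 37.40% Re-185, 62.60% Re-187.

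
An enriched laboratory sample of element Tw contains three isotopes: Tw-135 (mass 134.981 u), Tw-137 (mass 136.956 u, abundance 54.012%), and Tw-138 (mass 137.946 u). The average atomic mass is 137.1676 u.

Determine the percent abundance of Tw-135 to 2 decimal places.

Let x and y be the fractions of Tw-135 and Tw-138. Then x + y = 1 − 0.54012 = 0.45988 and 134.981x + 137.946y = 137.1676 − 0.54012×136.956 = 63.19492528.
Substituting: 134.981x + 137.946(0.45988 − x) = 63.19492528
(134.981 − 137.946)x = -0.2436812  ⇒  x = 0.08219, y = 0.37769
Tw-135: 8.22%, Tw-138: 37.77%.

8.22%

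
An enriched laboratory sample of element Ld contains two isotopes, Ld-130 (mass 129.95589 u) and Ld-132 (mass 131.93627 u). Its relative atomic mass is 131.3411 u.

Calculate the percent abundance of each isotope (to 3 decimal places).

Ld-130: 30.053%, Ld-132: 69.947%

Writing the weighted mean with unknown fraction x of Ld-130:
129.95589·x + 131.93627·(1 − x) = 131.3411
(129.95589 − 131.93627)·x = 131.3411 − 131.93627
x = -0.59517 / -1.98038 = 0.30053 → 30.053% Ld-130, 69.947% Ld-132.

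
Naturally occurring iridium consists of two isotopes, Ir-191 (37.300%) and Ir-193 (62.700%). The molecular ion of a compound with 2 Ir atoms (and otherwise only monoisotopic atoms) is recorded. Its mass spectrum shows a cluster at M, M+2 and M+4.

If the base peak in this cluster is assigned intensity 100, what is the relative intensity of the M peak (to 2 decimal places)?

29.74

Term probabilities: M 0.1391, M+2 0.4677, M+4 0.3931. Base peak = M+2.
P(M+2) = C(2,1) × 0.37300^1 × 0.62700^1 = 2 × 0.3730 × 0.6270 = 0.467742 (base)
P(M) = C(2,0) × 0.37300^2 × 0.62700^0 = 1 × 0.139129 × 1.0000 = 0.139129
Relative intensity = 0.139129 / 0.467742 × 100 = 29.74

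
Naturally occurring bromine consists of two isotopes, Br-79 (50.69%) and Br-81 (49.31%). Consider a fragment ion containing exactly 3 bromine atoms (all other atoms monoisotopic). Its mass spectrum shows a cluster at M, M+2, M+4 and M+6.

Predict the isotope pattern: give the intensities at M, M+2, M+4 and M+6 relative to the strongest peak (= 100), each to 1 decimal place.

Each Br atom is independently Br-79 (p = 0.5069) or Br-81 (q = 0.4931); the cluster is the binomial expansion (p + q)^3.
P(M) = 0.5069^3 = 0.130247
P(M+2) = 3 × 0.5069^2 × 0.4931^1 = 0.380103
P(M+4) = 3 × 0.5069^1 × 0.4931^2 = 0.369755
P(M+6) = 0.4931^3 = 0.119896
The M+2 peak is largest (0.380103); scaling to 100 gives 34.3 : 100.0 : 97.3 : 31.5.

34.3 : 100.0 : 97.3 : 31.5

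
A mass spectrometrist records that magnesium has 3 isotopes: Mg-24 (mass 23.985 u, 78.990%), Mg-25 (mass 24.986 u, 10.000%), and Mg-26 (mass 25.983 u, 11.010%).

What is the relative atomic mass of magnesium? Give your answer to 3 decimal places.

Weight each isotope mass by its fractional abundance: 0.78990 × 23.985 + 0.10000 × 24.986 + 0.11010 × 25.983
= 18.9458 + 2.4986 + 2.8607 = 24.3051 u

24.305 u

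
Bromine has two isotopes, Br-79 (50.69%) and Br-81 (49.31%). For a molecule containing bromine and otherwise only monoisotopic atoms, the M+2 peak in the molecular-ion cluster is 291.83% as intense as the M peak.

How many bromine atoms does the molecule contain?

With n Br atoms, P(M+2)/P(M) = C(n,1)·p^(n−1)q / p^n = n·q/p = n · 0.4931/0.5069.
n = 2.9183 × 0.5069/0.4931 = 3.00 ≈ 3

3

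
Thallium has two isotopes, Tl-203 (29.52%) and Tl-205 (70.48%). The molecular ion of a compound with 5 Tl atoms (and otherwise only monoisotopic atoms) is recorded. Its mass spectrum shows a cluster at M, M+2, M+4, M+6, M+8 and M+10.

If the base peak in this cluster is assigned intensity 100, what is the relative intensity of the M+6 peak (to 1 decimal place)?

Term probabilities: M 0.0022, M+2 0.0268, M+4 0.1278, M+6 0.3051, M+8 0.3642, M+10 0.1739. Base peak = M+8.
P(M+8) = C(5,4) × 0.2952^1 × 0.7048^4 = 5 × 0.2952 × 0.24675365 = 0.364208 (base)
P(M+6) = C(5,3) × 0.2952^2 × 0.7048^3 = 10 × 0.08714304 × 0.35010449 = 0.305092
Relative intensity = 0.305092 / 0.364208 × 100 = 83.8

83.8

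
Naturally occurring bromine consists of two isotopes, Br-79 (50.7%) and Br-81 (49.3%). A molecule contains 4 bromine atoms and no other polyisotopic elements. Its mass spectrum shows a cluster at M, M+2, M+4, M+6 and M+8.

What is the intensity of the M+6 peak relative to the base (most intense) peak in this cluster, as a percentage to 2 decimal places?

64.83%

Binomial terms of (0.507 + 0.493)^4: M 0.0661, M+2 0.2570, M+4 0.3749, M+6 0.2430, M+8 0.0591 → M+4 is the base peak.
P(M+4) = C(4,2) × 0.507^2 × 0.493^2 = 6 × 0.257049 × 0.243049 = 0.374853 (base)
P(M+6) = C(4,3) × 0.507^1 × 0.493^3 = 4 × 0.5070 × 0.11982316 = 0.243001
Relative intensity = 0.243001 / 0.374853 × 100 = 64.83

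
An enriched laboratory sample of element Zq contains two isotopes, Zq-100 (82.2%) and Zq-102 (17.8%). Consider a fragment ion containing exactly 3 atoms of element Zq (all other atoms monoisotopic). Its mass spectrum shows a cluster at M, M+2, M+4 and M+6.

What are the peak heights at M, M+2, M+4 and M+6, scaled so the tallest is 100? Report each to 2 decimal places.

Expanding (0.822 + 0.178)^3:
P(M) = 0.822^3 = 0.555412
P(M+2) = 3 × 0.822^2 × 0.178^1 = 0.360815
P(M+4) = 3 × 0.822^1 × 0.178^2 = 0.078133
P(M+6) = 0.178^3 = 0.005640
The M peak is largest (0.555412); scaling to 100 gives 100.00 : 64.96 : 14.07 : 1.02.

100.00 : 64.96 : 14.07 : 1.02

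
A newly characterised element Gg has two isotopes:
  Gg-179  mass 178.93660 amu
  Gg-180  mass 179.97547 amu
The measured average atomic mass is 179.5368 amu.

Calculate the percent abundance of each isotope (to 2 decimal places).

Writing the weighted mean with unknown fraction x of Gg-179:
178.93660·x + 179.97547·(1 − x) = 179.5368
(178.93660 − 179.97547)·x = 179.5368 − 179.97547
x = -0.43867 / -1.03887 = 0.42226 → 42.23% Gg-179, 57.77% Gg-180.

Gg-179: 42.23%, Gg-180: 57.77%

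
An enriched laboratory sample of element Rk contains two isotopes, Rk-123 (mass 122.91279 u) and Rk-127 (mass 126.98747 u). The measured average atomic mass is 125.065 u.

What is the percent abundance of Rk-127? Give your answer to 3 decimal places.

Writing the weighted mean with unknown fraction x of Rk-123:
122.91279·x + 126.98747·(1 − x) = 125.065
(122.91279 − 126.98747)·x = 125.065 − 126.98747
x = -1.92247 / -4.07468 = 0.47181 → 47.181% Rk-123, 52.819% Rk-127.

52.819%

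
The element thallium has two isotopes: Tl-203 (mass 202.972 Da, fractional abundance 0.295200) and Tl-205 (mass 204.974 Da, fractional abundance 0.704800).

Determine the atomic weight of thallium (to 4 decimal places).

204.3830 Da

Weight each isotope mass by its fractional abundance: 0.295200 × 202.972 + 0.704800 × 204.974
= 59.91733 + 144.46568 = 204.38301 Da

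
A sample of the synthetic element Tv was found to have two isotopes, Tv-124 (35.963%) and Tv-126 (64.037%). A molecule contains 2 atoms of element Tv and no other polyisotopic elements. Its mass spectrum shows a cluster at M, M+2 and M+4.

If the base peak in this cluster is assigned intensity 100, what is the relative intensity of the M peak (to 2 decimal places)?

(0.35963 + 0.64037)^2 gives M 0.1293, M+2 0.4606, M+4 0.4101; the largest is M+2.
P(M+2) = C(2,1) × 0.35963^1 × 0.64037^1 = 2 × 0.35963 × 0.64037 = 0.460593 (base)
P(M) = C(2,0) × 0.35963^2 × 0.64037^0 = 1 × 0.12933374 × 1.0000 = 0.129334
Relative intensity = 0.129334 / 0.460593 × 100 = 28.08

28.08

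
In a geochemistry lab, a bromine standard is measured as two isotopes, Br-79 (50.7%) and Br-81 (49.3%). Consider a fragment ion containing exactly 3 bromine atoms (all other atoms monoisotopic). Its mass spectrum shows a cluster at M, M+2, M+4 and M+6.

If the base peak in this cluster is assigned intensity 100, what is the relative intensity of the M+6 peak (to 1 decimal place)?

31.5

Term probabilities: M 0.1303, M+2 0.3802, M+4 0.3697, M+6 0.1198. Base peak = M+2.
P(M+2) = C(3,1) × 0.507^2 × 0.493^1 = 3 × 0.257049 × 0.4930 = 0.380175 (base)
P(M+6) = C(3,3) × 0.507^0 × 0.493^3 = 1 × 1.0000 × 0.11982316 = 0.119823
Relative intensity = 0.119823 / 0.380175 × 100 = 31.5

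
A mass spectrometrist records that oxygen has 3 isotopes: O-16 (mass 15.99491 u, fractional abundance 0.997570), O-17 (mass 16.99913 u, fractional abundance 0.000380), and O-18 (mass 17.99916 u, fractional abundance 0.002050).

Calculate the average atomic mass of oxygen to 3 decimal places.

15.999 u

Average mass = Σ (abundance × isotope mass) = 0.997570 × 15.99491 + 0.000380 × 16.99913 + 0.002050 × 17.99916
= 15.956042 + 0.006460 + 0.036898 = 15.999400 u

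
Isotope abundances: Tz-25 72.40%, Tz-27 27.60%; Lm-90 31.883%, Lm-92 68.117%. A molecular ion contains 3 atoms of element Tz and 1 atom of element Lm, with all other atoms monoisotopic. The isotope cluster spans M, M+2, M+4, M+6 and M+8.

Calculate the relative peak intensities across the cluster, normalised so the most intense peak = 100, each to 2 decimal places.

Element Tz pattern (n=3): 0.37950342 : 0.43401773 : 0.16545427 : 0.02102458
Element Lm pattern (n=1): 0.31883 : 0.68117
Convolve the two distributions (both contribute in 2-u steps):
  M: 0.37950342×0.31883 = 0.120997
  M+2: 0.37950342×0.68117 + 0.43401773×0.31883 = 0.396884
  M+4: 0.43401773×0.68117 + 0.16545427×0.31883 = 0.348392
  M+6: 0.16545427×0.68117 + 0.02102458×0.31883 = 0.119406
  M+8: 0.02102458×0.68117 = 0.014321
Scale to base peak (0.396884) = 100: 30.49 : 100.00 : 87.78 : 30.09 : 3.61

30.49 : 100.00 : 87.78 : 30.09 : 3.61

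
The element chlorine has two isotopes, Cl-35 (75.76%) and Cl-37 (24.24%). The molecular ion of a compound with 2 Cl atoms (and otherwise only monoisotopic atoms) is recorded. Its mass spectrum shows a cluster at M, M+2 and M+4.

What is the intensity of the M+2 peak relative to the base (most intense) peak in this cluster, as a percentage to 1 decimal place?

Term probabilities: M 0.5740, M+2 0.3673, M+4 0.0588. Base peak = M.
P(M) = C(2,0) × 0.7576^2 × 0.2424^0 = 1 × 0.57395776 × 1.0000 = 0.573958 (base)
P(M+2) = C(2,1) × 0.7576^1 × 0.2424^1 = 2 × 0.7576 × 0.2424 = 0.367284
Relative intensity = 0.367284 / 0.573958 × 100 = 64.0

64.0%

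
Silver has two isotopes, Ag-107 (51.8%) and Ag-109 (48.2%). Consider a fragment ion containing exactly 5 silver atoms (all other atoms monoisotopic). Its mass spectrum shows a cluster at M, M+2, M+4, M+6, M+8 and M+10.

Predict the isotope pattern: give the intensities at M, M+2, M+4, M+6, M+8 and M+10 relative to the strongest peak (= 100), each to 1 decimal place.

Each Ag atom is independently Ag-107 (p = 0.518) or Ag-109 (q = 0.482); the cluster is the binomial expansion (p + q)^5.
P(M) = 0.518^5 = 0.037295
P(M+2) = 5 × 0.518^4 × 0.482^1 = 0.173515
P(M+4) = 10 × 0.518^3 × 0.482^2 = 0.322911
P(M+6) = 10 × 0.518^2 × 0.482^3 = 0.300470
P(M+8) = 5 × 0.518^1 × 0.482^4 = 0.139794
P(M+10) = 0.482^5 = 0.026016
The M+4 peak is largest (0.322911); scaling to 100 gives 11.5 : 53.7 : 100.0 : 93.1 : 43.3 : 8.1.

11.5 : 53.7 : 100.0 : 93.1 : 43.3 : 8.1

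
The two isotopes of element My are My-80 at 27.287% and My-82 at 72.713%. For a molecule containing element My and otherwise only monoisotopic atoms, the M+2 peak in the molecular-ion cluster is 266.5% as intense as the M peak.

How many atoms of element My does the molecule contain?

For n independent My atoms, I(M+2)/I(M) = n · (abundance My-82) / (abundance My-80) = n · 0.72713/0.27287.
n = 2.665 × 0.27287/0.72713 = 1.00 ≈ 1

1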